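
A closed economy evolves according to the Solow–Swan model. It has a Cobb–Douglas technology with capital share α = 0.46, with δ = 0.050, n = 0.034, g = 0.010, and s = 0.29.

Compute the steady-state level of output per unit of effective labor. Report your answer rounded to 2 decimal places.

Steady state requires s·f(k) = (n + g + δ)·k, i.e. s·k^α = (n + g + δ)·k.
Rearranging, k^(1−α) = s / (n + g + δ).
k^0.54 = 0.29 / (0.034 + 0.010 + 0.050) = 0.29 / 0.094 = 3.0851
k* = 3.0851^(1/0.54) ≈ 8.0548
y* = (k*)^α = 8.0548^0.46 ≈ 2.6109

y* ≈ 2.61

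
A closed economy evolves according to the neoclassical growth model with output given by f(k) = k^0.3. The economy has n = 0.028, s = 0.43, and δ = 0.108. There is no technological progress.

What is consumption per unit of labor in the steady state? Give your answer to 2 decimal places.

Steady state requires s·f(k) = (n + δ)·k, i.e. s·k^α = (n + δ)·k.
Dividing both sides by k: k^(1−α) = s / (n + δ).
k^0.7 = 0.43 / (0.028 + 0.108) = 0.43 / 0.136 = 3.1618
k* = 3.1618^(1/0.7) ≈ 5.1784
y* = (k*)^α = 5.1784^0.3 ≈ 1.6378
c* = (1 − s)·y* = (1 − 0.43) × 1.6378 ≈ 0.9335

c* = 0.93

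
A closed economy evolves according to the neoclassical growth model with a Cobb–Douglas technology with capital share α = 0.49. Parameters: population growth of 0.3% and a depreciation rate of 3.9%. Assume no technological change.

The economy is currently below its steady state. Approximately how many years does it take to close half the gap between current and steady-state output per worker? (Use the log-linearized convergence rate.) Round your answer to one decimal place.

about 32.4 years

Near the steady state the convergence rate is λ = (1 − α)(n + δ).
λ = (1 − 0.49) × 0.042 = 0.51 × 0.042 = 0.02142
Half-life = ln 2 / λ = 0.6931 / 0.02142 ≈ 32.36 years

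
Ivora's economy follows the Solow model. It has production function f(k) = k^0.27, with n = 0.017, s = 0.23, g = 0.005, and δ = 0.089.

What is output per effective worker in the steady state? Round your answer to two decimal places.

At the steady state, Δk = 0, so s·k^α = (n + g + δ)·k.
Dividing both sides by k: k^(1−α) = s / (n + g + δ).
k^0.73 = 0.23 / (0.017 + 0.005 + 0.089) = 0.23 / 0.111 = 2.0721
k* = 2.0721^(1/0.73) ≈ 2.7129
y* = (k*)^α = 2.7129^0.27 ≈ 1.3093

y* ≈ 1.31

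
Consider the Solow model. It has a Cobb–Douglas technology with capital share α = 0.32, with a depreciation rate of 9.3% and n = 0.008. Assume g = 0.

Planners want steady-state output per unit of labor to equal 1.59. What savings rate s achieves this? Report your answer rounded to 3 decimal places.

In steady state, investment equals break-even investment: s·k^α = (n + δ)·k.
Since y* = [s/(n + δ)]^(α/(1−α)), we have s/(n + δ) = (y*)^((1−α)/α) = 1.59^2.125 = 2.6790.
Therefore s = 2.6790 × (n + δ) = 2.6790 × 0.101 = 0.2706.

s ≈ 0.271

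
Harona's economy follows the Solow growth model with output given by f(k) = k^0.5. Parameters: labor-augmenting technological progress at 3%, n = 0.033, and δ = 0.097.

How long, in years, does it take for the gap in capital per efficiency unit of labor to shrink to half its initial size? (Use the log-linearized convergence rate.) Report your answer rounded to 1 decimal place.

Near the steady state the convergence rate is λ = (1 − α)(n + g + δ).
λ = (1 − 0.5) × 0.160 = 0.5 × 0.160 = 0.0800
Half-life = ln 2 / λ = 0.6931 / 0.0800 ≈ 8.66 years

t_½ ≈ 8.7 years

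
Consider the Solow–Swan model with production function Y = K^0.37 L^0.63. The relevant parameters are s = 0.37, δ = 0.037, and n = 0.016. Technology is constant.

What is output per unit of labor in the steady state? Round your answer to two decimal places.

At the steady state, Δk = 0, so s·k^α = (n + δ)·k.
Rearranging, k^(1−α) = s / (n + δ).
k^0.63 = 0.37 / (0.016 + 0.037) = 0.37 / 0.053 = 6.9811
k* = 6.9811^(1/0.63) ≈ 21.8555
y* = (k*)^α = 21.8555^0.37 ≈ 3.1307

y* = 3.13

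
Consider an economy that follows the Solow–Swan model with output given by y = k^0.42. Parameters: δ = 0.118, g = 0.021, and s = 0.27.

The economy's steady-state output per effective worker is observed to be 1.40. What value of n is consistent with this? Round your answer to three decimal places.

In steady state, investment equals break-even investment: s·k^α = (n + g + δ)·k.
Since y* = [s/(n + g + δ)]^(α/(1−α)), we have s/(n + g + δ) = (y*)^((1−α)/α) = 1.40^1.381 = 1.5915.
Therefore n + g + δ = s / 1.5915 = 0.27 / 1.5915 = 0.1697, so n = 0.1697 − 0.139 = 0.0307.

n ≈ 0.031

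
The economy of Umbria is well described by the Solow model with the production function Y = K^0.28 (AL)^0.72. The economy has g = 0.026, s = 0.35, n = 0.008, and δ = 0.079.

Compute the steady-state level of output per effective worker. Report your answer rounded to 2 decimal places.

y* ≈ 1.55

At the steady state, Δk = 0, so s·k^α = (n + g + δ)·k.
Rearranging, k^(1−α) = s / (n + g + δ).
k^0.72 = 0.35 / (0.008 + 0.026 + 0.079) = 0.35 / 0.113 = 3.0973
k* = 3.0973^(1/0.72) ≈ 4.8075
y* = (k*)^α = 4.8075^0.28 ≈ 1.5522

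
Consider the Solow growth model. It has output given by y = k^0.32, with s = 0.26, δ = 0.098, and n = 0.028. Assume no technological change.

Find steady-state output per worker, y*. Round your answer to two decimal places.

At the steady state, Δk = 0, so s·k^α = (n + δ)·k.
Rearranging, k^(1−α) = s / (n + δ).
k^0.68 = 0.26 / (0.028 + 0.098) = 0.26 / 0.126 = 2.0635
k* = 2.0635^(1/0.68) ≈ 2.9017
y* = (k*)^α = 2.9017^0.32 ≈ 1.4062

y* = 1.41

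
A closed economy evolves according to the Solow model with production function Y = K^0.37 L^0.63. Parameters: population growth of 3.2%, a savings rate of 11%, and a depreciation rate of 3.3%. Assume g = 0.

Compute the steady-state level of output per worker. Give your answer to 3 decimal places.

y* ≈ 1.362

In steady state, investment equals break-even investment: s·k^α = (n + δ)·k.
Rearranging, k^(1−α) = s / (n + δ).
k^0.63 = 0.11 / (0.032 + 0.033) = 0.11 / 0.065 = 1.6923
k* = 1.6923^(1/0.63) ≈ 2.3050
y* = (k*)^α = 2.3050^0.37 ≈ 1.3620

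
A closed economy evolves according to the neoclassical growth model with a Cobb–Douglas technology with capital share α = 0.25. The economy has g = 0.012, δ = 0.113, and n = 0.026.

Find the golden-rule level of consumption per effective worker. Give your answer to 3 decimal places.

c_gold ≈ 0.887

At the golden rule, f'(k) = n + g + δ, so α·k^(α−1) = n + g + δ and k_gold = (α/(n + g + δ))^(1/(1−α)).
k_gold = (0.25/0.151)^(1/0.75) = 1.6556^1.3333 ≈ 1.9585
c_gold = f(k_gold) − (n + g + δ)·k_gold = 1.1830 − 0.151×1.9585 ≈ 0.8873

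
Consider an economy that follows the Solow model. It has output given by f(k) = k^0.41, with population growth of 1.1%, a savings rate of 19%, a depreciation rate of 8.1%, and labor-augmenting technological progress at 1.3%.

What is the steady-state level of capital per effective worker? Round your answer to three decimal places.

k* ≈ 2.732

Steady state requires s·f(k) = (n + g + δ)·k, i.e. s·k^α = (n + g + δ)·k.
Dividing both sides by k: k^(1−α) = s / (n + g + δ).
k^0.59 = 0.19 / (0.011 + 0.013 + 0.081) = 0.19 / 0.105 = 1.8095
k* = 1.8095^(1/0.59) ≈ 2.7324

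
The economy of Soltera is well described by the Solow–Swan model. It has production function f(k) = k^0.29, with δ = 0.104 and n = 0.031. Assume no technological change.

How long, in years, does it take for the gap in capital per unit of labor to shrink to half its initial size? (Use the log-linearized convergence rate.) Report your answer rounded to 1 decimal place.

about 7.2 years

Near the steady state the convergence rate is λ = (1 − α)(n + δ).
λ = (1 − 0.29) × 0.135 = 0.71 × 0.135 = 0.09585
Half-life = ln 2 / λ = 0.6931 / 0.09585 ≈ 7.23 years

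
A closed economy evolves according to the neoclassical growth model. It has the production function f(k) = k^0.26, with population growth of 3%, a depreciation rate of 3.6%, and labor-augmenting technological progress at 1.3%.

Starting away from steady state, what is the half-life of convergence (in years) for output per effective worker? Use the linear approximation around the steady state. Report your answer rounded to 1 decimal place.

about 11.9 years

Near the steady state the convergence rate is λ = (1 − α)(n + g + δ).
λ = (1 − 0.26) × 0.079 = 0.74 × 0.079 = 0.05846
Half-life = ln 2 / λ = 0.6931 / 0.05846 ≈ 11.86 years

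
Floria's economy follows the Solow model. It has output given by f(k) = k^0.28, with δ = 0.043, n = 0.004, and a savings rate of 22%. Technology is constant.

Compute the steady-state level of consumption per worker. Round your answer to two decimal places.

c* = 1.42

In steady state, investment equals break-even investment: s·k^α = (n + δ)·k.
Dividing both sides by k: k^(1−α) = s / (n + δ).
k^0.72 = 0.22 / (0.004 + 0.043) = 0.22 / 0.047 = 4.6809
k* = 4.6809^(1/0.72) ≈ 8.5313
y* = (k*)^α = 8.5313^0.28 ≈ 1.8226
c* = (1 − s)·y* = (1 − 0.22) × 1.8226 ≈ 1.4216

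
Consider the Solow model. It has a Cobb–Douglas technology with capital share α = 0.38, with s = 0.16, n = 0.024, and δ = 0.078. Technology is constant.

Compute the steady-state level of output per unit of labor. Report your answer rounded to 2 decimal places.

y* ≈ 1.32

At the steady state, Δk = 0, so s·k^α = (n + δ)·k.
Rearranging, k^(1−α) = s / (n + δ).
k^0.62 = 0.16 / (0.024 + 0.078) = 0.16 / 0.102 = 1.5686
k* = 1.5686^(1/0.62) ≈ 2.0670
y* = (k*)^α = 2.0670^0.38 ≈ 1.3177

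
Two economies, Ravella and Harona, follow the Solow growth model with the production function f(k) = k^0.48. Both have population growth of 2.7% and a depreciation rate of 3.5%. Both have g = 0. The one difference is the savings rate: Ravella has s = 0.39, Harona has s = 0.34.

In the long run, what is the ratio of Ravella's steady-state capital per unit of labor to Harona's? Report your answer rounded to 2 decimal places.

Steady-state k* = [s/(n + δ)]^(1/(1−α)), so the ratio is [ (s_R/(n + δ)_R) / (s_H/(n + δ)_H) ]^1.9231.
s_R/(n + δ)_R = 0.39/0.062 = 6.2903; s_H/(n + δ)_H = 0.34/0.062 = 5.4839.
Ratio = (6.2903/5.4839)^1.9231 = 1.1470^1.9231 ≈ 1.3018

ratio ≈ 1.30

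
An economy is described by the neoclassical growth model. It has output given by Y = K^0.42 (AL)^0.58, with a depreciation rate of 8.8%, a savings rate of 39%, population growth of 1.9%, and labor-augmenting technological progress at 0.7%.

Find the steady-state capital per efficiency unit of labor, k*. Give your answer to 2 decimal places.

At the steady state, Δk = 0, so s·k^α = (n + g + δ)·k.
Dividing both sides by k: k^(1−α) = s / (n + g + δ).
k^0.58 = 0.39 / (0.019 + 0.007 + 0.088) = 0.39 / 0.114 = 3.4211
k* = 3.4211^(1/0.58) ≈ 8.3363

k* = 8.34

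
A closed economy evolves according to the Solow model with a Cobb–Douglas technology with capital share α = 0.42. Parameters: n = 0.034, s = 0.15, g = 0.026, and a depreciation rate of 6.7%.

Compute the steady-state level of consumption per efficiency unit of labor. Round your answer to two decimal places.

At the steady state, Δk = 0, so s·k^α = (n + g + δ)·k.
Dividing both sides by k: k^(1−α) = s / (n + g + δ).
k^0.58 = 0.15 / (0.034 + 0.026 + 0.067) = 0.15 / 0.127 = 1.1811
k* = 1.1811^(1/0.58) ≈ 1.3324
y* = (k*)^α = 1.3324^0.42 ≈ 1.1281
c* = (1 − s)·y* = (1 − 0.15) × 1.1281 ≈ 0.9589

c* = 0.96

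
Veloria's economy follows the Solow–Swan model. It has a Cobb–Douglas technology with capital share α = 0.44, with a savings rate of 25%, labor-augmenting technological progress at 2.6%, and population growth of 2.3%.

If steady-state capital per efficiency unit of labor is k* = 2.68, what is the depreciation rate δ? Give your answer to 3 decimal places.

δ ≈ 0.095

In steady state, investment equals break-even investment: s·k^α = (n + g + δ)·k.
So s / (n + g + δ) = (k*)^(1−α) = 2.68^0.56 = 1.7368.
Therefore n + g + δ = s / 1.7368 = 0.25 / 1.7368 = 0.1439, so δ = 0.1439 − 0.049 = 0.0949.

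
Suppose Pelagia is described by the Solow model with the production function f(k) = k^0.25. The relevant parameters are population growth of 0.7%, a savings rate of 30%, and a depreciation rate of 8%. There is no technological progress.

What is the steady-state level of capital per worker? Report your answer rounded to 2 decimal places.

At the steady state, Δk = 0, so s·k^α = (n + δ)·k.
Rearranging, k^(1−α) = s / (n + δ).
k^0.75 = 0.30 / (0.007 + 0.080) = 0.30 / 0.087 = 3.4483
k* = 3.4483^(1/0.75) ≈ 5.2096

k* = 5.21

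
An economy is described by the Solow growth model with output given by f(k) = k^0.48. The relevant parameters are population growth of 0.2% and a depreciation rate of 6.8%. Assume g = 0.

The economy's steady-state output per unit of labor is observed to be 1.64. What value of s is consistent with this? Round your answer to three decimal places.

s ≈ 0.120

At the steady state, Δk = 0, so s·k^α = (n + δ)·k.
Since y* = [s/(n + δ)]^(α/(1−α)), we have s/(n + δ) = (y*)^((1−α)/α) = 1.64^1.0833 = 1.7090.
Therefore s = 1.7090 × (n + δ) = 1.7090 × 0.070 = 0.1196.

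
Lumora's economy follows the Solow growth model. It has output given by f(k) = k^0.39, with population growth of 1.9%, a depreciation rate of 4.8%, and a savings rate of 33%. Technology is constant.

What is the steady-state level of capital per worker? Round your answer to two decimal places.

Steady state requires s·f(k) = (n + δ)·k, i.e. s·k^α = (n + δ)·k.
Dividing both sides by k: k^(1−α) = s / (n + δ).
k^0.61 = 0.33 / (0.019 + 0.048) = 0.33 / 0.067 = 4.9254
k* = 4.9254^(1/0.61) ≈ 13.6505

k* = 13.65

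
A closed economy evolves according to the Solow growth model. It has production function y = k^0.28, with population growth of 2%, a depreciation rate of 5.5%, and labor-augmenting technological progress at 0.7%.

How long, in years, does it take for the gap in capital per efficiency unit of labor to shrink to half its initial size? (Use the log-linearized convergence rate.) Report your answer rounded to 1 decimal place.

t_½ ≈ 11.7 years

Near the steady state the convergence rate is λ = (1 − α)(n + g + δ).
λ = (1 − 0.28) × 0.082 = 0.72 × 0.082 = 0.05904
Half-life = ln 2 / λ = 0.6931 / 0.05904 ≈ 11.74 years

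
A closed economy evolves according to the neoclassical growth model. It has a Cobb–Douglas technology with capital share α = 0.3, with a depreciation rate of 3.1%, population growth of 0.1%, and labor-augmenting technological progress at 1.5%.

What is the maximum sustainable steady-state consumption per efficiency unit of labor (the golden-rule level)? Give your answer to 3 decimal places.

At the golden rule, f'(k) = n + g + δ, so α·k^(α−1) = n + g + δ and k_gold = (α/(n + g + δ))^(1/(1−α)).
k_gold = (0.3/0.047)^(1/0.7) = 6.3830^1.4286 ≈ 14.1273
c_gold = f(k_gold) − (n + g + δ)·k_gold = 2.2132 − 0.047×14.1273 ≈ 1.5492

c_gold ≈ 1.549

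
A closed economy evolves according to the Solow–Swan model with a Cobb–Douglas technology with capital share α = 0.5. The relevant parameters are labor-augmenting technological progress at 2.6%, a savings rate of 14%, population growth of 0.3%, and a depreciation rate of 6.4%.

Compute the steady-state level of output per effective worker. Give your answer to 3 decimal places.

Steady state requires s·f(k) = (n + g + δ)·k, i.e. s·k^α = (n + g + δ)·k.
Dividing both sides by k: k^(1−α) = s / (n + g + δ).
k^0.5 = 0.14 / (0.003 + 0.026 + 0.064) = 0.14 / 0.093 = 1.5054
k* = 1.5054^(1/0.5) ≈ 2.2662
y* = (k*)^α = 2.2662^0.5 ≈ 1.5054

y* = 1.505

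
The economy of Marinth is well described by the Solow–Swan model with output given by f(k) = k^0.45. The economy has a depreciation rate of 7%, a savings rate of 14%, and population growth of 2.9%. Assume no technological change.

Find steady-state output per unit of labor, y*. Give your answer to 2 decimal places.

In steady state, investment equals break-even investment: s·k^α = (n + δ)·k.
Rearranging, k^(1−α) = s / (n + δ).
k^0.55 = 0.14 / (0.029 + 0.070) = 0.14 / 0.099 = 1.4141
k* = 1.4141^(1/0.55) ≈ 1.8776
y* = (k*)^α = 1.8776^0.45 ≈ 1.3278

y* = 1.33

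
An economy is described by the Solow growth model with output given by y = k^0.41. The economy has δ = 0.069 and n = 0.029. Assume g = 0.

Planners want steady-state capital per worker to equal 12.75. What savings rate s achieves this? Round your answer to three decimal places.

s ≈ 0.440

In steady state, investment equals break-even investment: s·k^α = (n + δ)·k.
So s / (n + δ) = (k*)^(1−α) = 12.75^0.59 = 4.4900.
Therefore s = 4.4900 × (n + δ) = 4.4900 × 0.098 = 0.4400.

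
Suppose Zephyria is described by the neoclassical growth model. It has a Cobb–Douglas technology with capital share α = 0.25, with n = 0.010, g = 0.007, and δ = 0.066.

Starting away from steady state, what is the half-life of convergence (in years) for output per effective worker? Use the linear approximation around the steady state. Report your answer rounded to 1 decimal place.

about 11.1 years

Near the steady state the convergence rate is λ = (1 − α)(n + g + δ).
λ = (1 − 0.25) × 0.083 = 0.75 × 0.083 = 0.06225
Half-life = ln 2 / λ = 0.6931 / 0.06225 ≈ 11.13 years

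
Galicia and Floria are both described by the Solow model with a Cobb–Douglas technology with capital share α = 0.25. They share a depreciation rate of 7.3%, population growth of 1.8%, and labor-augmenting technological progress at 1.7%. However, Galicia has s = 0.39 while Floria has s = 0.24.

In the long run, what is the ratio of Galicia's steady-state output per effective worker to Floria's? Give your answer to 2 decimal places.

Steady-state y* = [s/(n + g + δ)]^(α/(1−α)), so the ratio is [ (s_G/(n + g + δ)_G) / (s_F/(n + g + δ)_F) ]^0.3333.
s_G/(n + g + δ)_G = 0.39/0.108 = 3.6111; s_F/(n + g + δ)_F = 0.24/0.108 = 2.2222.
Ratio = (3.6111/2.2222)^0.3333 = 1.6250^0.3333 ≈ 1.1756

ratio ≈ 1.18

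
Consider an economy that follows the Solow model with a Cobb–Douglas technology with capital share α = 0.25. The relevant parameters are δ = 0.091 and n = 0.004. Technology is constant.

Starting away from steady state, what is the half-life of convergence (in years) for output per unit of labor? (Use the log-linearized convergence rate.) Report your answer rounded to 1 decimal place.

about 9.7 years

Near the steady state the convergence rate is λ = (1 − α)(n + δ).
λ = (1 − 0.25) × 0.095 = 0.75 × 0.095 = 0.07125
Half-life = ln 2 / λ = 0.6931 / 0.07125 ≈ 9.73 years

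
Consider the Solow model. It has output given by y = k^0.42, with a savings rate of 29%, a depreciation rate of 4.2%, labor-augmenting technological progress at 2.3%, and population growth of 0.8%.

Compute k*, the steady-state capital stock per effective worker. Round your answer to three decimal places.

At the steady state, Δk = 0, so s·k^α = (n + g + δ)·k.
Dividing both sides by k: k^(1−α) = s / (n + g + δ).
k^0.58 = 0.29 / (0.008 + 0.023 + 0.042) = 0.29 / 0.073 = 3.9726
k* = 3.9726^(1/0.58) ≈ 10.7867

k* = 10.787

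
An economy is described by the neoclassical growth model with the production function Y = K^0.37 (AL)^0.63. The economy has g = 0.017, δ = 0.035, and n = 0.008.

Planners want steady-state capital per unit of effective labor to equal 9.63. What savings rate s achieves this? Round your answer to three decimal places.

s ≈ 0.250

At the steady state, Δk = 0, so s·k^α = (n + g + δ)·k.
So s / (n + g + δ) = (k*)^(1−α) = 9.63^0.63 = 4.1657.
Therefore s = 4.1657 × (n + g + δ) = 4.1657 × 0.060 = 0.2499.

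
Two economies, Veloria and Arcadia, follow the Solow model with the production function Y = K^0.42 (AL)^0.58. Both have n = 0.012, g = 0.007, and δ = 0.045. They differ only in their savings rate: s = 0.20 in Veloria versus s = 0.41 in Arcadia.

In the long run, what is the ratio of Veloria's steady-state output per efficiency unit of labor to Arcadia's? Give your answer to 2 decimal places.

y*_V / y*_A ≈ 0.59

Steady-state y* = [s/(n + g + δ)]^(α/(1−α)), so the ratio is [ (s_V/(n + g + δ)_V) / (s_A/(n + g + δ)_A) ]^0.7241.
s_V/(n + g + δ)_V = 0.20/0.064 = 3.1250; s_A/(n + g + δ)_A = 0.41/0.064 = 6.4063.
Ratio = (3.1250/6.4063)^0.7241 = 0.4878^0.7241 ≈ 0.5946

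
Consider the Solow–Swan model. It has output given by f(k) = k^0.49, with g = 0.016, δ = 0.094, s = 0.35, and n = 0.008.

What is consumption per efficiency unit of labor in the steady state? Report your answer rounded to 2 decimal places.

c* = 1.85

In steady state, investment equals break-even investment: s·k^α = (n + g + δ)·k.
Rearranging, k^(1−α) = s / (n + g + δ).
k^0.51 = 0.35 / (0.008 + 0.016 + 0.094) = 0.35 / 0.118 = 2.9661
k* = 2.9661^(1/0.51) ≈ 8.4305
y* = (k*)^α = 8.4305^0.49 ≈ 2.8423
c* = (1 − s)·y* = (1 − 0.35) × 2.8423 ≈ 1.8475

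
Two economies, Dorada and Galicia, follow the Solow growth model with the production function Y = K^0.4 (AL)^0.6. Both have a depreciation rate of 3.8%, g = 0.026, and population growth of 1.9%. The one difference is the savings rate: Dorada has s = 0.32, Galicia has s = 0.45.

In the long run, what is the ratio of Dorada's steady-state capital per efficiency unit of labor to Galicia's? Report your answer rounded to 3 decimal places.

ratio ≈ 0.567

Steady-state k* = [s/(n + g + δ)]^(1/(1−α)), so the ratio is [ (s_D/(n + g + δ)_D) / (s_G/(n + g + δ)_G) ]^1.6667.
s_D/(n + g + δ)_D = 0.32/0.083 = 3.8554; s_G/(n + g + δ)_G = 0.45/0.083 = 5.4217.
Ratio = (3.8554/5.4217)^1.6667 = 0.7111^1.6667 ≈ 0.5665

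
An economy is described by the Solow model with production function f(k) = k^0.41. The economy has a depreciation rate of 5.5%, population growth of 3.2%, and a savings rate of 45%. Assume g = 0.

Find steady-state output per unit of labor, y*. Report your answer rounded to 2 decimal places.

Steady state requires s·f(k) = (n + δ)·k, i.e. s·k^α = (n + δ)·k.
Rearranging, k^(1−α) = s / (n + δ).
k^0.59 = 0.45 / (0.032 + 0.055) = 0.45 / 0.087 = 5.1724
k* = 5.1724^(1/0.59) ≈ 16.2049
y* = (k*)^α = 16.2049^0.41 ≈ 3.1330

y* ≈ 3.13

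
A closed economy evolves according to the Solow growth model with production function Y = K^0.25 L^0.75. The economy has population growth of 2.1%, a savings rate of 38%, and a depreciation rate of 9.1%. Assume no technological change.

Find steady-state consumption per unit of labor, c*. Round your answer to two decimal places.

c* ≈ 0.93

In steady state, investment equals break-even investment: s·k^α = (n + δ)·k.
Dividing both sides by k: k^(1−α) = s / (n + δ).
k^0.75 = 0.38 / (0.021 + 0.091) = 0.38 / 0.112 = 3.3929
k* = 3.3929^(1/0.75) ≈ 5.0983
y* = (k*)^α = 5.0983^0.25 ≈ 1.5026
c* = (1 − s)·y* = (1 − 0.38) × 1.5026 ≈ 0.9316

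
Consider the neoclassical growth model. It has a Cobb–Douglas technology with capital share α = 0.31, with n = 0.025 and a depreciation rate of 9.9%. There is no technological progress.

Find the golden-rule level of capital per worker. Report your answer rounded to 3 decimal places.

The golden rule sets f'(k) = n + δ, i.e. α·k^(α−1) = n + δ.
So k^(1−α) = α / (n + δ) = 0.31 / 0.124 = 2.5000.
k_gold = 2.5000^(1/0.69) ≈ 3.7733

k_gold ≈ 3.773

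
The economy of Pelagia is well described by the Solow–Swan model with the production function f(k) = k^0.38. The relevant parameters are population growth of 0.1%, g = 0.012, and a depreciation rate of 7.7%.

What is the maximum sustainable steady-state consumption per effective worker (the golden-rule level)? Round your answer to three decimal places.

At the golden rule, f'(k) = n + g + δ, so α·k^(α−1) = n + g + δ and k_gold = (α/(n + g + δ))^(1/(1−α)).
k_gold = (0.38/0.090)^(1/0.62) = 4.2222^1.6129 ≈ 10.2078
c_gold = f(k_gold) − (n + g + δ)·k_gold = 2.4177 − 0.090×10.2078 ≈ 1.4990

c_gold ≈ 1.499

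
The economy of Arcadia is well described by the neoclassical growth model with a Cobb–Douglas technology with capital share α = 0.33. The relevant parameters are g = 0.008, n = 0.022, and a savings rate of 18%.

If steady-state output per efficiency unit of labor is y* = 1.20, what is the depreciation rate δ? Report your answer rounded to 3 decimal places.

At the steady state, Δk = 0, so s·k^α = (n + g + δ)·k.
Since y* = [s/(n + g + δ)]^(α/(1−α)), we have s/(n + g + δ) = (y*)^((1−α)/α) = 1.20^2.0303 = 1.4480.
Therefore n + g + δ = s / 1.4480 = 0.18 / 1.4480 = 0.1243, so δ = 0.1243 − 0.030 = 0.0943.

δ ≈ 0.094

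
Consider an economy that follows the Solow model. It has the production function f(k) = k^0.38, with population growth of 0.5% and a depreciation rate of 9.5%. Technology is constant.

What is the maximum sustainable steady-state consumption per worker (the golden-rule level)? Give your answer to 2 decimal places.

At the golden rule, f'(k) = n + δ, so α·k^(α−1) = n + δ and k_gold = (α/(n + δ))^(1/(1−α)).
k_gold = (0.38/0.100)^(1/0.62) = 3.8000^1.6129 ≈ 8.6126
c_gold = f(k_gold) − (n + δ)·k_gold = 2.2665 − 0.100×8.6126 ≈ 1.4052

c_gold ≈ 1.41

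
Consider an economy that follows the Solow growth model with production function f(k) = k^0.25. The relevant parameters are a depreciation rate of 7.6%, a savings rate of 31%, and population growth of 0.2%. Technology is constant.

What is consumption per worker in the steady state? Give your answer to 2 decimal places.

At the steady state, Δk = 0, so s·k^α = (n + δ)·k.
Dividing both sides by k: k^(1−α) = s / (n + δ).
k^0.75 = 0.31 / (0.002 + 0.076) = 0.31 / 0.078 = 3.9744
k* = 3.9744^(1/0.75) ≈ 6.2955
y* = (k*)^α = 6.2955^0.25 ≈ 1.5840
c* = (1 − s)·y* = (1 − 0.31) × 1.5840 ≈ 1.0930

c* ≈ 1.09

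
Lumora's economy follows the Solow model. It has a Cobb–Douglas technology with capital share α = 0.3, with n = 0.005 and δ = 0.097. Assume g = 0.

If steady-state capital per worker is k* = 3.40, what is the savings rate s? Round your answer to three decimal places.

Steady state requires s·f(k) = (n + δ)·k, i.e. s·k^α = (n + δ)·k.
So s / (n + δ) = (k*)^(1−α) = 3.40^0.7 = 2.3552.
Therefore s = 2.3552 × (n + δ) = 2.3552 × 0.102 = 0.2402.

s ≈ 0.240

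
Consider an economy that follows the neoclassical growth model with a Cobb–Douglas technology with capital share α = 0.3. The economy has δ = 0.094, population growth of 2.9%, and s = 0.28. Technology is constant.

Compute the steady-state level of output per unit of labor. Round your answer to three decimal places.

y* = 1.423

Steady state requires s·f(k) = (n + δ)·k, i.e. s·k^α = (n + δ)·k.
Rearranging, k^(1−α) = s / (n + δ).
k^0.7 = 0.28 / (0.029 + 0.094) = 0.28 / 0.123 = 2.2764
k* = 2.2764^(1/0.7) ≈ 3.2386
y* = (k*)^α = 3.2386^0.3 ≈ 1.4227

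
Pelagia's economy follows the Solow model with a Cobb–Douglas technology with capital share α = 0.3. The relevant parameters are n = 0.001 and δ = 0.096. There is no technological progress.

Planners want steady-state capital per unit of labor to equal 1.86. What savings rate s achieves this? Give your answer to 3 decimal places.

At the steady state, Δk = 0, so s·k^α = (n + δ)·k.
So s / (n + δ) = (k*)^(1−α) = 1.86^0.7 = 1.5440.
Therefore s = 1.5440 × (n + δ) = 1.5440 × 0.097 = 0.1498.

s ≈ 0.150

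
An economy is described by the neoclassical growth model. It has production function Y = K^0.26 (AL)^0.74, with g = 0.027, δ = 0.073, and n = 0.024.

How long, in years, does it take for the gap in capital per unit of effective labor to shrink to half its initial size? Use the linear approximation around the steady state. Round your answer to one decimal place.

Near the steady state the convergence rate is λ = (1 − α)(n + g + δ).
λ = (1 − 0.26) × 0.124 = 0.74 × 0.124 = 0.09176
Half-life = ln 2 / λ = 0.6931 / 0.09176 ≈ 7.55 years

t_½ ≈ 7.6 years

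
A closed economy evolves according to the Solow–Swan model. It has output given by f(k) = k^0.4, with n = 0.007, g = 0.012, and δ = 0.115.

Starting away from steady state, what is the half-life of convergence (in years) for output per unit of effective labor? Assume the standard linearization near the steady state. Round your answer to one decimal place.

half-life ≈ 8.6 years

Near the steady state the convergence rate is λ = (1 − α)(n + g + δ).
λ = (1 − 0.4) × 0.134 = 0.6 × 0.134 = 0.0804
Half-life = ln 2 / λ = 0.6931 / 0.0804 ≈ 8.62 years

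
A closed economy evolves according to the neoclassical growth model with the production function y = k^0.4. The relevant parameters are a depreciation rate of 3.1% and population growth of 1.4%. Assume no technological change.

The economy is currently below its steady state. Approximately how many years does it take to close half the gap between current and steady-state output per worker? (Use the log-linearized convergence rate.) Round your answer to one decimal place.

about 25.7 years

Near the steady state the convergence rate is λ = (1 − α)(n + δ).
λ = (1 − 0.4) × 0.045 = 0.6 × 0.045 = 0.0270
Half-life = ln 2 / λ = 0.6931 / 0.0270 ≈ 25.67 years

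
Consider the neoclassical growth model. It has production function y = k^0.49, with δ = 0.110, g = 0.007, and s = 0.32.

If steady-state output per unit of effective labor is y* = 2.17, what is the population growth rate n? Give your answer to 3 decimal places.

At the steady state, Δk = 0, so s·k^α = (n + g + δ)·k.
Since y* = [s/(n + g + δ)]^(α/(1−α)), we have s/(n + g + δ) = (y*)^((1−α)/α) = 2.17^1.0408 = 2.2397.
Therefore n + g + δ = s / 2.2397 = 0.32 / 2.2397 = 0.1429, so n = 0.1429 − 0.117 = 0.0259.

n ≈ 0.026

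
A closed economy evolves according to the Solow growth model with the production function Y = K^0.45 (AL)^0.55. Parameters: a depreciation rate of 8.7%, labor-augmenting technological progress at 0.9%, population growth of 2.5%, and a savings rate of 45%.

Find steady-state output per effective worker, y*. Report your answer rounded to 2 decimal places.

In steady state, investment equals break-even investment: s·k^α = (n + g + δ)·k.
Dividing both sides by k: k^(1−α) = s / (n + g + δ).
k^0.55 = 0.45 / (0.025 + 0.009 + 0.087) = 0.45 / 0.121 = 3.7190
k* = 3.7190^(1/0.55) ≈ 10.8928
y* = (k*)^α = 10.8928^0.45 ≈ 2.9290

y* = 2.93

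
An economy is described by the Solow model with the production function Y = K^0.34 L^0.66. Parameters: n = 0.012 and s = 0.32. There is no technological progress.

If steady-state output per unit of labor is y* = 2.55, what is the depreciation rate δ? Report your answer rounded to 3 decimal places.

δ ≈ 0.040

At the steady state, Δk = 0, so s·k^α = (n + δ)·k.
Since y* = [s/(n + δ)]^(α/(1−α)), we have s/(n + δ) = (y*)^((1−α)/α) = 2.55^1.9412 = 6.1543.
Therefore n + δ = s / 6.1543 = 0.32 / 6.1543 = 0.0520, so δ = 0.0520 − 0.012 = 0.0400.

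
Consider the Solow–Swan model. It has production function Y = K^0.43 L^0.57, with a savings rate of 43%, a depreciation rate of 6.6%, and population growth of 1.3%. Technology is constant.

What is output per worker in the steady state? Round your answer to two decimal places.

y* = 3.59

At the steady state, Δk = 0, so s·k^α = (n + δ)·k.
Rearranging, k^(1−α) = s / (n + δ).
k^0.57 = 0.43 / (0.013 + 0.066) = 0.43 / 0.079 = 5.4430
k* = 5.4430^(1/0.57) ≈ 19.5409
y* = (k*)^α = 19.5409^0.43 ≈ 3.5901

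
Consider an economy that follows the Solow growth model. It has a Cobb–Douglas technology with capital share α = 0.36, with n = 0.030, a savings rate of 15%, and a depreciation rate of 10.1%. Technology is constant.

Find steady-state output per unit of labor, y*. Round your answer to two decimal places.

Steady state requires s·f(k) = (n + δ)·k, i.e. s·k^α = (n + δ)·k.
Rearranging, k^(1−α) = s / (n + δ).
k^0.64 = 0.15 / (0.030 + 0.101) = 0.15 / 0.131 = 1.1450
k* = 1.1450^(1/0.64) ≈ 1.2356
y* = (k*)^α = 1.2356^0.36 ≈ 1.0791

y* ≈ 1.08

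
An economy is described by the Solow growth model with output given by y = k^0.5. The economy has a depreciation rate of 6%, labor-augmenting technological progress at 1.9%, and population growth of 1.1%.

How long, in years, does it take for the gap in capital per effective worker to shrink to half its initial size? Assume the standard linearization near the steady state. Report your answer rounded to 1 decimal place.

Near the steady state the convergence rate is λ = (1 − α)(n + g + δ).
λ = (1 − 0.5) × 0.090 = 0.5 × 0.090 = 0.0450
Half-life = ln 2 / λ = 0.6931 / 0.0450 ≈ 15.40 years

half-life ≈ 15.4 years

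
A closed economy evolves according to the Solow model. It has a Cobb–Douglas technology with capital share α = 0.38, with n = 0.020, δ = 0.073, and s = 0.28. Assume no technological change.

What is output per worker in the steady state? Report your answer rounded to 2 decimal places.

y* = 1.97

In steady state, investment equals break-even investment: s·k^α = (n + δ)·k.
Dividing both sides by k: k^(1−α) = s / (n + δ).
k^0.62 = 0.28 / (0.020 + 0.073) = 0.28 / 0.093 = 3.0108
k* = 3.0108^(1/0.62) ≈ 5.9165
y* = (k*)^α = 5.9165^0.38 ≈ 1.9651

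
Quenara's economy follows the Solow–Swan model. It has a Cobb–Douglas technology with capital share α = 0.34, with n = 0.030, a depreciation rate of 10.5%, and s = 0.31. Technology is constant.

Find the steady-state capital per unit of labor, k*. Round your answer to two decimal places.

At the steady state, Δk = 0, so s·k^α = (n + δ)·k.
Rearranging, k^(1−α) = s / (n + δ).
k^0.66 = 0.31 / (0.030 + 0.105) = 0.31 / 0.135 = 2.2963
k* = 2.2963^(1/0.66) ≈ 3.5238

k* ≈ 3.52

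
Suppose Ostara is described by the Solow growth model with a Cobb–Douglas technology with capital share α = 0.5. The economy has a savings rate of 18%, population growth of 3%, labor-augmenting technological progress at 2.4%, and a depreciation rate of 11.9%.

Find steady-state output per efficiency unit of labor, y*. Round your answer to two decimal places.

y* = 1.04

At the steady state, Δk = 0, so s·k^α = (n + g + δ)·k.
Rearranging, k^(1−α) = s / (n + g + δ).
k^0.5 = 0.18 / (0.030 + 0.024 + 0.119) = 0.18 / 0.173 = 1.0405
k* = 1.0405^(1/0.5) ≈ 1.0826
y* = (k*)^α = 1.0826^0.5 ≈ 1.0405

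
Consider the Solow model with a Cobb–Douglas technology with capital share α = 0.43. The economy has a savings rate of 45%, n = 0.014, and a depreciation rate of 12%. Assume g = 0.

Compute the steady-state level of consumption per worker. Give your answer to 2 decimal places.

c* ≈ 1.37

In steady state, investment equals break-even investment: s·k^α = (n + δ)·k.
Rearranging, k^(1−α) = s / (n + δ).
k^0.57 = 0.45 / (0.014 + 0.120) = 0.45 / 0.134 = 3.3582
k* = 3.3582^(1/0.57) ≈ 8.3752
y* = (k*)^α = 8.3752^0.43 ≈ 2.4940
c* = (1 − s)·y* = (1 − 0.45) × 2.4940 ≈ 1.3717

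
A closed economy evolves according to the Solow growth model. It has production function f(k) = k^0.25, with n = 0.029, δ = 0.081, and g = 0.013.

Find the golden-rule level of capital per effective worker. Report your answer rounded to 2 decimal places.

The golden rule sets f'(k) = n + g + δ, i.e. α·k^(α−1) = n + g + δ.
So k^(1−α) = α / (n + g + δ) = 0.25 / 0.123 = 2.0325.
k_gold = 2.0325^(1/0.75) ≈ 2.5746

k_gold ≈ 2.57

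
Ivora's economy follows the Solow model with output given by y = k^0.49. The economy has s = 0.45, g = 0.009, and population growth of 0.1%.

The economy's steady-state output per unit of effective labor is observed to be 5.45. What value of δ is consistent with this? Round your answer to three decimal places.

δ ≈ 0.067

At the steady state, Δk = 0, so s·k^α = (n + g + δ)·k.
Since y* = [s/(n + g + δ)]^(α/(1−α)), we have s/(n + g + δ) = (y*)^((1−α)/α) = 5.45^1.0408 = 5.8404.
Therefore n + g + δ = s / 5.8404 = 0.45 / 5.8404 = 0.0770, so δ = 0.0770 − 0.010 = 0.0670.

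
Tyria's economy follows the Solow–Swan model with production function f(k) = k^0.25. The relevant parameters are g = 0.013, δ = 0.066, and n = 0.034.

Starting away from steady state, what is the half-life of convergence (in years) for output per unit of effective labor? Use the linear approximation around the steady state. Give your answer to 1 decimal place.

half-life ≈ 8.2 years

Near the steady state the convergence rate is λ = (1 − α)(n + g + δ).
λ = (1 − 0.25) × 0.113 = 0.75 × 0.113 = 0.08475
Half-life = ln 2 / λ = 0.6931 / 0.08475 ≈ 8.18 years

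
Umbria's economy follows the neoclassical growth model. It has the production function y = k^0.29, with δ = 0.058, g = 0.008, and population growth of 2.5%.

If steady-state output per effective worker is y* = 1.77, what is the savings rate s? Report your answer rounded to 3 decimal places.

s ≈ 0.368

In steady state, investment equals break-even investment: s·k^α = (n + g + δ)·k.
Since y* = [s/(n + g + δ)]^(α/(1−α)), we have s/(n + g + δ) = (y*)^((1−α)/α) = 1.77^2.4483 = 4.0468.
Therefore s = 4.0468 × (n + g + δ) = 4.0468 × 0.091 = 0.3683.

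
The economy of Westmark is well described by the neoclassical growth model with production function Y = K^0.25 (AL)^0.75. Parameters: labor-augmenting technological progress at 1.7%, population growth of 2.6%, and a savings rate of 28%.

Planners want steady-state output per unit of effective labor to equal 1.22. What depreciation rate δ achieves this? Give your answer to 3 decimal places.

In steady state, investment equals break-even investment: s·k^α = (n + g + δ)·k.
Since y* = [s/(n + g + δ)]^(α/(1−α)), we have s/(n + g + δ) = (y*)^((1−α)/α) = 1.22^3 = 1.8158.
Therefore n + g + δ = s / 1.8158 = 0.28 / 1.8158 = 0.1542, so δ = 0.1542 − 0.043 = 0.1112.

δ ≈ 0.111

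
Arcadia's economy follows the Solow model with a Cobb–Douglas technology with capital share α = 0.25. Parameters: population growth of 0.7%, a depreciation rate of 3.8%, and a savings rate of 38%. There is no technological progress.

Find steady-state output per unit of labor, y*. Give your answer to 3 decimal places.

y* = 2.036

In steady state, investment equals break-even investment: s·k^α = (n + δ)·k.
Dividing both sides by k: k^(1−α) = s / (n + δ).
k^0.75 = 0.38 / (0.007 + 0.038) = 0.38 / 0.045 = 8.4444
k* = 8.4444^(1/0.75) ≈ 17.1959
y* = (k*)^α = 17.1959^0.25 ≈ 2.0364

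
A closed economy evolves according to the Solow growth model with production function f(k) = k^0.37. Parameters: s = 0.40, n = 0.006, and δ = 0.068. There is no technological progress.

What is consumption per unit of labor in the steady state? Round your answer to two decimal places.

At the steady state, Δk = 0, so s·k^α = (n + δ)·k.
Rearranging, k^(1−α) = s / (n + δ).
k^0.63 = 0.40 / (0.006 + 0.068) = 0.40 / 0.074 = 5.4054
k* = 5.4054^(1/0.63) ≈ 14.5619
y* = (k*)^α = 14.5619^0.37 ≈ 2.6940
c* = (1 − s)·y* = (1 − 0.40) × 2.6940 ≈ 1.6164

c* ≈ 1.62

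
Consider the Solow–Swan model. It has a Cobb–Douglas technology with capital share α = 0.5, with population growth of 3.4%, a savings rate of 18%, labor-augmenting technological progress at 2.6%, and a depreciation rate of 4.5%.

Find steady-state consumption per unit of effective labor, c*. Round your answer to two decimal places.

Steady state requires s·f(k) = (n + g + δ)·k, i.e. s·k^α = (n + g + δ)·k.
Dividing both sides by k: k^(1−α) = s / (n + g + δ).
k^0.5 = 0.18 / (0.034 + 0.026 + 0.045) = 0.18 / 0.105 = 1.7143
k* = 1.7143^(1/0.5) ≈ 2.9388
y* = (k*)^α = 2.9388^0.5 ≈ 1.7143
c* = (1 − s)·y* = (1 − 0.18) × 1.7143 ≈ 1.4057

c* ≈ 1.41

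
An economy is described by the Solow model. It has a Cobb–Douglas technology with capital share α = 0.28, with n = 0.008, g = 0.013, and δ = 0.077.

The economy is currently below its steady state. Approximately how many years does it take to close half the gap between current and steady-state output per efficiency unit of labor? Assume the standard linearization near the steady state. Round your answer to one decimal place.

about 9.8 years

Near the steady state the convergence rate is λ = (1 − α)(n + g + δ).
λ = (1 − 0.28) × 0.098 = 0.72 × 0.098 = 0.07056
Half-life = ln 2 / λ = 0.6931 / 0.07056 ≈ 9.82 years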